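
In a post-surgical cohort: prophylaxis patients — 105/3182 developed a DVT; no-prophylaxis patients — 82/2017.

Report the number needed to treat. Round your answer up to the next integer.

risk, prophylaxis patients = 105/3182 = 0.032998
risk, no-prophylaxis patients = 82/2017 = 0.040654
absolute risk difference = 0.007656
1 / 0.007656 = 130.617 → round up → 131

131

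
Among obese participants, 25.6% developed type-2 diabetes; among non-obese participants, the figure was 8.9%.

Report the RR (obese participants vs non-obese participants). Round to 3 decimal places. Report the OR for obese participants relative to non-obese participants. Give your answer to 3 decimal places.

RR = 2.876; OR = 3.522

RR = 0.2560 / 0.0890 = 2.876
odds, obese participants = 0.2560/0.7440 = 0.3441
odds, non-obese participants = 0.0890/0.9110 = 0.0977
OR = 0.3441 / 0.0977 = 3.522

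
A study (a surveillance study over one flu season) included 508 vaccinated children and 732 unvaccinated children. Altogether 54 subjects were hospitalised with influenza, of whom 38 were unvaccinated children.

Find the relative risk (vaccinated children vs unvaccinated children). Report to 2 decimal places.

vaccinated children with the outcome: 54 − 38 = 16
vaccinated children without the outcome: 508 − 16 = 492
unvaccinated children without the outcome: 732 − 38 = 694
risk, vaccinated children = 16/508 = 0.03150
risk, unvaccinated children = 38/732 = 0.05191
RR = 0.03150 / 0.05191 = 0.61

0.61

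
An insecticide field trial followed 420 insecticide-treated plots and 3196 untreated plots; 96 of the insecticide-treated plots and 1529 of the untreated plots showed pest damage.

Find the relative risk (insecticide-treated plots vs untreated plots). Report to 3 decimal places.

risk, insecticide-treated plots = 96/420 = 0.2286
risk, untreated plots = 1529/3196 = 0.4784
RR = 0.2286 / 0.4784 = 0.478

RR ≈ 0.478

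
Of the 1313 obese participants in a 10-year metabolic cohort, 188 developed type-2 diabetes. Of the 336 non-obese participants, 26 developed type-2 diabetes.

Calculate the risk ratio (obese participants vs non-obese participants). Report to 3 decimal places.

risk, obese participants = 188/1313 = 0.1432
risk, non-obese participants = 26/336 = 0.0774
RR = 0.1432 / 0.0774 = 1.850

1.850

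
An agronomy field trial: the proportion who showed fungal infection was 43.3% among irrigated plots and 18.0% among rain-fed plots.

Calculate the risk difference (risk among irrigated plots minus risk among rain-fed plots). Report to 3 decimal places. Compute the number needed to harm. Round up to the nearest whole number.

RD = 0.253; NNH = 4

risk difference = 0.4330 − 0.1800 = 0.253
absolute risk difference = 0.253000
1 / 0.253000 = 3.953 → round up → 4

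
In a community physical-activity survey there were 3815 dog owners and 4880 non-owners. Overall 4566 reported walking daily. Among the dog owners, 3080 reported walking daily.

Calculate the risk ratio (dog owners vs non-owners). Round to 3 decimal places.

dog owners without the outcome: 3815 − 3080 = 735
non-owners with the outcome: 4566 − 3080 = 1486
non-owners without the outcome: 4880 − 1486 = 3394
risk, dog owners = 3080/3815 = 0.8073
risk, non-owners = 1486/4880 = 0.3045
RR = 0.8073 / 0.3045 = 2.651

RR = 2.651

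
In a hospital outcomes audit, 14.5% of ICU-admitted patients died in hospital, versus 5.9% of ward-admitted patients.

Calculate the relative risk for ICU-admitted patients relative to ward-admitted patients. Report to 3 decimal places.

RR = 0.1450 / 0.0590 = 2.458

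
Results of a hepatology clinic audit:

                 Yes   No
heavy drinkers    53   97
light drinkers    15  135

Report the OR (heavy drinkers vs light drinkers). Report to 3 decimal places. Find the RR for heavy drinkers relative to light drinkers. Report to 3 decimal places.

OR = 4.918; RR = 3.533

OR = (53 × 135) / (97 × 15) = 7155/1455 ≈ 4.918
risk, heavy drinkers = 53/150 = 0.3533
risk, light drinkers = 15/150 = 0.1000
RR = 0.3533 / 0.1000 = 3.533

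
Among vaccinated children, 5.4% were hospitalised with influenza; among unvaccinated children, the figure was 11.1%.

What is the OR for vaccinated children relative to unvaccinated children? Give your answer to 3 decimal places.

OR ≈ 0.457

odds, vaccinated children = 0.0540/0.9460 = 0.0571
odds, unvaccinated children = 0.1110/0.8890 = 0.1249
OR = 0.0571 / 0.1249 = 0.457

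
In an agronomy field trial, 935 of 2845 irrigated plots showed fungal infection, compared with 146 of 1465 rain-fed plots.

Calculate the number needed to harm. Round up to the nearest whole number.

risk, irrigated plots = 935/2845 = 0.328647
risk, rain-fed plots = 146/1465 = 0.099659
absolute risk difference = 0.228988
1 / 0.228988 = 4.367 → round up → 5

NNH = 5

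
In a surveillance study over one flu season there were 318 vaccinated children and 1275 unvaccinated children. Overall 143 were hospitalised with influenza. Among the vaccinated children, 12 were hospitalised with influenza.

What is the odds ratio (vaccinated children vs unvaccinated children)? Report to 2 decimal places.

vaccinated children without the outcome: 318 − 12 = 306
unvaccinated children with the outcome: 143 − 12 = 131
unvaccinated children without the outcome: 1275 − 131 = 1144
OR = (12 × 1144) / (306 × 131) = 13728/40086 ≈ 0.34

OR = 0.34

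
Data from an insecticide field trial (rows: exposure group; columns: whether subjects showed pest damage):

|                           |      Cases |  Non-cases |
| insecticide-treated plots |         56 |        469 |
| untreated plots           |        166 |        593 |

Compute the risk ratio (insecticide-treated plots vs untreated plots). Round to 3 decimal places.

RR: 0.488

risk, insecticide-treated plots = 56/525 = 0.1067
risk, untreated plots = 166/759 = 0.2187
RR = 0.1067 / 0.2187 = 0.488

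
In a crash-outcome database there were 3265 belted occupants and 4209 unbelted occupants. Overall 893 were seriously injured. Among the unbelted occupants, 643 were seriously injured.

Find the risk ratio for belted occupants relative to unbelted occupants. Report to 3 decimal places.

RR = 0.501

belted occupants with the outcome: 893 − 643 = 250
belted occupants without the outcome: 3265 − 250 = 3015
unbelted occupants without the outcome: 4209 − 643 = 3566
risk, belted occupants = 250/3265 = 0.0766
risk, unbelted occupants = 643/4209 = 0.1528
RR = 0.0766 / 0.1528 = 0.501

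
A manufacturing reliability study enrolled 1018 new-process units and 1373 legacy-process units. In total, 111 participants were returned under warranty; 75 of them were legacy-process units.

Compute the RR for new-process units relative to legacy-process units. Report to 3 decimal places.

0.647

new-process units with the outcome: 111 − 75 = 36
new-process units without the outcome: 1018 − 36 = 982
legacy-process units without the outcome: 1373 − 75 = 1298
risk, new-process units = 36/1018 = 0.03536
risk, legacy-process units = 75/1373 = 0.05462
RR = 0.03536 / 0.05462 = 0.647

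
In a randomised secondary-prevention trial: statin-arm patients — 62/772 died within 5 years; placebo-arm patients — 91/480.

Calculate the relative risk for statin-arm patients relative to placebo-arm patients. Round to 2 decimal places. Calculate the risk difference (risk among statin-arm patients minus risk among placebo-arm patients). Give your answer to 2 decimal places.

risk, statin-arm patients = 62/772 = 0.0803
risk, placebo-arm patients = 91/480 = 0.1896
RR = 0.0803 / 0.1896 = 0.42
risk difference = 0.0803 − 0.1896 = -0.11

RR = 0.42; RD = -0.11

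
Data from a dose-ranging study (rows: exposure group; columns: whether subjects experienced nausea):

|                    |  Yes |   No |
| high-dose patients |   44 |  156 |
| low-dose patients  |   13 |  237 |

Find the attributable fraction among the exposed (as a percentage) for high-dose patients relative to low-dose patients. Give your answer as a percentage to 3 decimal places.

AR%: 76.364%

risk, high-dose patients = 44/200 = 0.2200
risk, low-dose patients = 13/250 = 0.0520
AR% = (0.2200 − 0.0520) / 0.2200 = 0.7636 → 76.364%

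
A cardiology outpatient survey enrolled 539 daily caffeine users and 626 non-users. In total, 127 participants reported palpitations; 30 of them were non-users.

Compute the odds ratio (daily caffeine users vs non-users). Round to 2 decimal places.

daily caffeine users with the outcome: 127 − 30 = 97
daily caffeine users without the outcome: 539 − 97 = 442
non-users without the outcome: 626 − 30 = 596
odds, daily caffeine users = 97/442 = 0.21946
odds, non-users = 30/596 = 0.05034
OR = 0.21946 / 0.05034 = 4.36

OR = 4.36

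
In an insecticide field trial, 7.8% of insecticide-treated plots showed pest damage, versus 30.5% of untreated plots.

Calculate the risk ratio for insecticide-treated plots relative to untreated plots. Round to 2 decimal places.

RR = 0.0780 / 0.3050 = 0.26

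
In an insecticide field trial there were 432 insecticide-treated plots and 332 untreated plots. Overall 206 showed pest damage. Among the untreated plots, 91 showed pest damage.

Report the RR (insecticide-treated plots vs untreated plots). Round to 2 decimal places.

RR = 0.97

insecticide-treated plots with the outcome: 206 − 91 = 115
insecticide-treated plots without the outcome: 432 − 115 = 317
untreated plots without the outcome: 332 − 91 = 241
risk, insecticide-treated plots = 115/432 = 0.2662
risk, untreated plots = 91/332 = 0.2741
RR = 0.2662 / 0.2741 = 0.97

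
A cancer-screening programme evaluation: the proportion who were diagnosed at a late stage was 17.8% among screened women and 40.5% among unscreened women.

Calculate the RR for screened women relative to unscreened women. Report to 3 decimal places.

RR = 0.1780 / 0.4050 = 0.440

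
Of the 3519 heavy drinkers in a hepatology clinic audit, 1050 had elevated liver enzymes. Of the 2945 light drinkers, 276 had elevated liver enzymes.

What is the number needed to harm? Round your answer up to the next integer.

NNH ≈ 5

risk, heavy drinkers = 1050/3519 = 0.298380
risk, light drinkers = 276/2945 = 0.093718
absolute risk difference = 0.204662
1 / 0.204662 = 4.886 → round up → 5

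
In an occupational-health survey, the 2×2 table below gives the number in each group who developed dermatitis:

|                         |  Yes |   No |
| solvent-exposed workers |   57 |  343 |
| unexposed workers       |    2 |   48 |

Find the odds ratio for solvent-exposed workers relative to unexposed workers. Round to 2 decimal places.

OR = 3.99

odds, solvent-exposed workers = 57/343 = 0.16618
odds, unexposed workers = 2/48 = 0.04167
OR = 0.16618 / 0.04167 = 3.99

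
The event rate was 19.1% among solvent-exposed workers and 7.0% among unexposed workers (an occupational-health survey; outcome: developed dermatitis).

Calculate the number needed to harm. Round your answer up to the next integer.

9

absolute risk difference = 0.121000
1 / 0.121000 = 8.264 → round up → 9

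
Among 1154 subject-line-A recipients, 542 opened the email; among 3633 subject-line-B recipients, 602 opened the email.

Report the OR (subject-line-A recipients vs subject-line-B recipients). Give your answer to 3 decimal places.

OR = (542 × 3031) / (612 × 602) = 1642802/368424 ≈ 4.459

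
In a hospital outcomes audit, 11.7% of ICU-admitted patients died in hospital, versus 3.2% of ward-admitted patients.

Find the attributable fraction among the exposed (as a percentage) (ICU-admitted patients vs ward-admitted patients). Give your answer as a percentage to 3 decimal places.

AR% = (0.11700 − 0.03200) / 0.11700 = 0.7265 → 72.650%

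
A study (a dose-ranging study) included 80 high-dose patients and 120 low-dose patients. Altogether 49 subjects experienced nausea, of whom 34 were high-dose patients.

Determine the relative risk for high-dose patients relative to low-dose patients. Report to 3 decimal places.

RR ≈ 3.400

high-dose patients without the outcome: 80 − 34 = 46
low-dose patients with the outcome: 49 − 34 = 15
low-dose patients without the outcome: 120 − 15 = 105
risk, high-dose patients = 34/80 = 0.4250
risk, low-dose patients = 15/120 = 0.1250
RR = 0.4250 / 0.1250 = 3.400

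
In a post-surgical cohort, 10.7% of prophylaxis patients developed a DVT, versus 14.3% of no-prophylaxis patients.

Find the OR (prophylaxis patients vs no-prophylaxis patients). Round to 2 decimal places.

odds, prophylaxis patients = 0.1070/0.8930 = 0.1198
odds, no-prophylaxis patients = 0.1430/0.8570 = 0.1669
OR = 0.1198 / 0.1669 = 0.72

0.72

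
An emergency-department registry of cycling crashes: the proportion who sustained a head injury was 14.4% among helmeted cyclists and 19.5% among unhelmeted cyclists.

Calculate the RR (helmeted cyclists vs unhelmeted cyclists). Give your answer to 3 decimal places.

RR = 0.1440 / 0.1950 = 0.738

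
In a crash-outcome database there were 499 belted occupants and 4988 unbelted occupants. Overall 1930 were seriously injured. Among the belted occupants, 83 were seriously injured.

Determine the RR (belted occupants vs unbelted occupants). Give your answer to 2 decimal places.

belted occupants without the outcome: 499 − 83 = 416
unbelted occupants with the outcome: 1930 − 83 = 1847
unbelted occupants without the outcome: 4988 − 1847 = 3141
risk, belted occupants = 83/499 = 0.1663
risk, unbelted occupants = 1847/4988 = 0.3703
RR = 0.1663 / 0.3703 = 0.45

0.45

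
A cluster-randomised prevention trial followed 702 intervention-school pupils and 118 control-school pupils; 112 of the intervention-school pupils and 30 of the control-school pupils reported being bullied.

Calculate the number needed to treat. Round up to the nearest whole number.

risk, intervention-school pupils = 112/702 = 0.159544
risk, control-school pupils = 30/118 = 0.254237
absolute risk difference = 0.094693
1 / 0.094693 = 10.560 → round up → 11

NNT: 11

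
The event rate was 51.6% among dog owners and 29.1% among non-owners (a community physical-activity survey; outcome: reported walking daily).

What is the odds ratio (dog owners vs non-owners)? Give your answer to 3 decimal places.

odds, dog owners = 0.5160/0.4840 = 1.0661
odds, non-owners = 0.2910/0.7090 = 0.4104
OR = 1.0661 / 0.4104 = 2.598

OR: 2.598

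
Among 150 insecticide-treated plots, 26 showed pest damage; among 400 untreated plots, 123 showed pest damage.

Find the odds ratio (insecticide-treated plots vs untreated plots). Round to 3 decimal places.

odds, insecticide-treated plots = 26/124 = 0.2097
odds, untreated plots = 123/277 = 0.4440
OR = 0.2097 / 0.4440 = 0.472

0.472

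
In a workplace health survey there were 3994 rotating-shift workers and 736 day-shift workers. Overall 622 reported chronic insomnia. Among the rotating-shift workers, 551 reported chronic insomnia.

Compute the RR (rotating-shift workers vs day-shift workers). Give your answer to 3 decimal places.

1.430

rotating-shift workers without the outcome: 3994 − 551 = 3443
day-shift workers with the outcome: 622 − 551 = 71
day-shift workers without the outcome: 736 − 71 = 665
risk, rotating-shift workers = 551/3994 = 0.1380
risk, day-shift workers = 71/736 = 0.0965
RR = 0.1380 / 0.0965 = 1.430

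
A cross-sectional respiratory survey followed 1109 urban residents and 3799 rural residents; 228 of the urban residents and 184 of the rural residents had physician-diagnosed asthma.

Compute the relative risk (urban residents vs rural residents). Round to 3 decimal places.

4.245

risk, urban residents = 228/1109 = 0.20559
risk, rural residents = 184/3799 = 0.04843
RR = 0.20559 / 0.04843 = 4.245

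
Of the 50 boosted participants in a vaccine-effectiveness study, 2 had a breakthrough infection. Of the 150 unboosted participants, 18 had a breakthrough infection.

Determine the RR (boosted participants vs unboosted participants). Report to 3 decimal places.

0.333

risk, boosted participants = 2/50 = 0.04000
risk, unboosted participants = 18/150 = 0.12000
RR = 0.04000 / 0.12000 = 0.333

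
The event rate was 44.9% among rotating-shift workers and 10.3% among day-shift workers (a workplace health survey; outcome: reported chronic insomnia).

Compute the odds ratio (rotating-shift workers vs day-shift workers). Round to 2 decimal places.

odds, rotating-shift workers = 0.4490/0.5510 = 0.8149
odds, day-shift workers = 0.1030/0.8970 = 0.1148
OR = 0.8149 / 0.1148 = 7.10

OR: 7.10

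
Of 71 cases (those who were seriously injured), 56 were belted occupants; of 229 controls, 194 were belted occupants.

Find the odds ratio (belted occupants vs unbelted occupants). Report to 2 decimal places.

OR = 0.67

odds, belted occupants = 56/194 = 0.2887
odds, unbelted occupants = 15/35 = 0.4286
OR = 0.2887 / 0.4286 = 0.67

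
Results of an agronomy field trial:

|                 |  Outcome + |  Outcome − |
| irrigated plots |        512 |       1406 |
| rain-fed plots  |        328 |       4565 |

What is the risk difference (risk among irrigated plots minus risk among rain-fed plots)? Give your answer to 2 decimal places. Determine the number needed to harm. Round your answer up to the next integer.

RD = 0.20; NNH = 6

risk, irrigated plots = 512/1918 = 0.2669
risk, rain-fed plots = 328/4893 = 0.0670
risk difference = 0.2669 − 0.0670 = 0.20
absolute risk difference = 0.199910
1 / 0.199910 = 5.002 → round up → 6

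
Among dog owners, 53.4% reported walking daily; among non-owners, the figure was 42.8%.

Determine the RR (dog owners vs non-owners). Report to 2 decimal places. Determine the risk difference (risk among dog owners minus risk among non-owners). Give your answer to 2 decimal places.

RR = 1.25; RD = 0.11

RR = 0.5340 / 0.4280 = 1.25
risk difference = 0.5340 − 0.4280 = 0.11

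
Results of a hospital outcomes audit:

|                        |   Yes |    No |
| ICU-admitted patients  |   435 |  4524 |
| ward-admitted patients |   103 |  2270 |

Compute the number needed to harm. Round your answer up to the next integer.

risk, ICU-admitted patients = 435/4959 = 0.087719
risk, ward-admitted patients = 103/2373 = 0.043405
absolute risk difference = 0.044314
1 / 0.044314 = 22.566 → round up → 23

23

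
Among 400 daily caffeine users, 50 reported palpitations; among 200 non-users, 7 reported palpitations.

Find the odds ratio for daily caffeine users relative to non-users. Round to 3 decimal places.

odds, daily caffeine users = 50/350 = 0.14286
odds, non-users = 7/193 = 0.03627
OR = 0.14286 / 0.03627 = 3.939

3.939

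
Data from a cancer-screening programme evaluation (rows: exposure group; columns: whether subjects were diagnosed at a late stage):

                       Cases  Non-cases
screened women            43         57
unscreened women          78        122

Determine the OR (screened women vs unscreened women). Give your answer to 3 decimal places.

OR = (43 × 122) / (57 × 78) = 5246/4446 ≈ 1.180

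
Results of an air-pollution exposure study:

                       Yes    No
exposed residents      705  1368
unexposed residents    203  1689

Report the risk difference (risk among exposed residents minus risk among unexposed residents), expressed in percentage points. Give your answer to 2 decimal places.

risk, exposed residents = 705/2073 = 0.3401
risk, unexposed residents = 203/1892 = 0.1073
risk difference = 0.3401 − 0.1073 = 0.2328 → 23.28 percentage points

23.28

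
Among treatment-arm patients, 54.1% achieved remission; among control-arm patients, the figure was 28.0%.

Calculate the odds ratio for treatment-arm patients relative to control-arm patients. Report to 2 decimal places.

odds, treatment-arm patients = 0.5410/0.4590 = 1.1786
odds, control-arm patients = 0.2800/0.7200 = 0.3889
OR = 1.1786 / 0.3889 = 3.03

OR ≈ 3.03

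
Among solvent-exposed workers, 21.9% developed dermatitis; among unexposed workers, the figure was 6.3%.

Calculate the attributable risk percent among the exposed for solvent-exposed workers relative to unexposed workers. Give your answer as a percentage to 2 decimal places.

AR% = (0.2190 − 0.0630) / 0.2190 = 0.7123 → 71.23%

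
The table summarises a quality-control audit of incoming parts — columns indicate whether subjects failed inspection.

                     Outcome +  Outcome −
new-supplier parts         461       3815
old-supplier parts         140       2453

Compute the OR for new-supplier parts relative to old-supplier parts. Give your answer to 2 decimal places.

OR = (461 × 2453) / (3815 × 140) = 1130833/534100 ≈ 2.12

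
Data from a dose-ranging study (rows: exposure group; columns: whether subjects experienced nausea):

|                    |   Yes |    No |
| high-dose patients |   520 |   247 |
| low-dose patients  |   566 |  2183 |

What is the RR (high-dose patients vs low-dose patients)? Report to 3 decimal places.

risk, high-dose patients = 520/767 = 0.6780
risk, low-dose patients = 566/2749 = 0.2059
RR = 0.6780 / 0.2059 = 3.293

3.293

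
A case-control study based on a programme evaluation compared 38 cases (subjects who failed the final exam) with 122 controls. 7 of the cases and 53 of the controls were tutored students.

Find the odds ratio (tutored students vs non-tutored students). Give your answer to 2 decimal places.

0.29

odds, tutored students = 7/53 = 0.1321
odds, non-tutored students = 31/69 = 0.4493
OR = 0.1321 / 0.4493 = 0.29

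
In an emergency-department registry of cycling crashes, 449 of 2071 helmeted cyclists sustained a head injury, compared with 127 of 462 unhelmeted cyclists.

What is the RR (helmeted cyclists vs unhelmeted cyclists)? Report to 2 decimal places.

risk, helmeted cyclists = 449/2071 = 0.2168
risk, unhelmeted cyclists = 127/462 = 0.2749
RR = 0.2168 / 0.2749 = 0.79

RR = 0.79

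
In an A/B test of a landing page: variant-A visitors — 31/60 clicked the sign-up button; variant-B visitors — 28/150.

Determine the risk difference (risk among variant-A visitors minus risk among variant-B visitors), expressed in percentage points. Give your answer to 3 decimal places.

33.000

risk, variant-A visitors = 31/60 = 0.5167
risk, variant-B visitors = 28/150 = 0.1867
risk difference = 0.5167 − 0.1867 = 0.3300 → 33.000 percentage points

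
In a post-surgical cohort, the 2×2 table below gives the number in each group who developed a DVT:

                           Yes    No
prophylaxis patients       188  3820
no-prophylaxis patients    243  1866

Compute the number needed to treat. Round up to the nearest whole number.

risk, prophylaxis patients = 188/4008 = 0.046906
risk, no-prophylaxis patients = 243/2109 = 0.115220
absolute risk difference = 0.068314
1 / 0.068314 = 14.638 → round up → 15

15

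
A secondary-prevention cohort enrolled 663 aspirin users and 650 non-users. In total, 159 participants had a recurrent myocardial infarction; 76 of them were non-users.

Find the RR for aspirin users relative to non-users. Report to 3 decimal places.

aspirin users with the outcome: 159 − 76 = 83
aspirin users without the outcome: 663 − 83 = 580
non-users without the outcome: 650 − 76 = 574
risk, aspirin users = 83/663 = 0.1252
risk, non-users = 76/650 = 0.1169
RR = 0.1252 / 0.1169 = 1.071

1.071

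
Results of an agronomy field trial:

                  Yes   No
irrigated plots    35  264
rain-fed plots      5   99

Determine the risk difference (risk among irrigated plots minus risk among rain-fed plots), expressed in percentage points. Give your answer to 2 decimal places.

RD ≈ 6.90

risk, irrigated plots = 35/299 = 0.11706
risk, rain-fed plots = 5/104 = 0.04808
risk difference = 0.11706 − 0.04808 = 0.06898 → 6.90 percentage points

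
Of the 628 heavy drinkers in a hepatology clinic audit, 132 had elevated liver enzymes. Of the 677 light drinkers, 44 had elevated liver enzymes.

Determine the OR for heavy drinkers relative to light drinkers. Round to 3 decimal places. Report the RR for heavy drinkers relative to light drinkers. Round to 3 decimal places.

OR = 3.829; RR = 3.234

OR = (132 × 633) / (496 × 44) = 83556/21824 ≈ 3.829
risk, heavy drinkers = 132/628 = 0.2102
risk, light drinkers = 44/677 = 0.0650
RR = 0.2102 / 0.0650 = 3.234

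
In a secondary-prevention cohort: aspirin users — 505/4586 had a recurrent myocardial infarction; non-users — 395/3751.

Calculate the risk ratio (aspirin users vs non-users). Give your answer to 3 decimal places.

1.046

risk, aspirin users = 505/4586 = 0.1101
risk, non-users = 395/3751 = 0.1053
RR = 0.1101 / 0.1053 = 1.046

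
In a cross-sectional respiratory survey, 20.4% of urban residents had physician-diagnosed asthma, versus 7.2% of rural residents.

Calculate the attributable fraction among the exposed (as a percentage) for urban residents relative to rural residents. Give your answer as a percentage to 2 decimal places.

AR% = (0.2040 − 0.0720) / 0.2040 = 0.6471 → 64.71%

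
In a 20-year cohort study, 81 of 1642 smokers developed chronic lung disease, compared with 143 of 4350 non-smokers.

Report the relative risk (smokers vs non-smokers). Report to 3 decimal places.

RR = 1.501

risk, smokers = 81/1642 = 0.04933
risk, non-smokers = 143/4350 = 0.03287
RR = 0.04933 / 0.03287 = 1.501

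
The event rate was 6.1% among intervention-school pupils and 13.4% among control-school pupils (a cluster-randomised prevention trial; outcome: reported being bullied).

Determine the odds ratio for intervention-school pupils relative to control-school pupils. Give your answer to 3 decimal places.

odds, intervention-school pupils = 0.0610/0.9390 = 0.0650
odds, control-school pupils = 0.1340/0.8660 = 0.1547
OR = 0.0650 / 0.1547 = 0.420

OR: 0.420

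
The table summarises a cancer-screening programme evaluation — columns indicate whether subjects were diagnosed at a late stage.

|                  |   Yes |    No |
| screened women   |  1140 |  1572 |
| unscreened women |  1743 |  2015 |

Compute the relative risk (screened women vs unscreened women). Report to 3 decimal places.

risk, screened women = 1140/2712 = 0.4204
risk, unscreened women = 1743/3758 = 0.4638
RR = 0.4204 / 0.4638 = 0.906

0.906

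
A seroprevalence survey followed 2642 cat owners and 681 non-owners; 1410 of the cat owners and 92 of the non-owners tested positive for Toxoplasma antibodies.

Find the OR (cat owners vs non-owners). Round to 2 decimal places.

OR = (1410 × 589) / (1232 × 92) = 830490/113344 ≈ 7.33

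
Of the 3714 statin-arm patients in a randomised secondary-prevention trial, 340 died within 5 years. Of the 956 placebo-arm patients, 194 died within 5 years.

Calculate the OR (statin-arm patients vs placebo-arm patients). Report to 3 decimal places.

OR = (340 × 762) / (3374 × 194) = 259080/654556 ≈ 0.396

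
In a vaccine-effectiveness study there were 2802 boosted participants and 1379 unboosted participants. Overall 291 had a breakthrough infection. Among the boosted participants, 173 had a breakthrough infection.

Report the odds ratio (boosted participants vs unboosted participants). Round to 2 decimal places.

boosted participants without the outcome: 2802 − 173 = 2629
unboosted participants with the outcome: 291 − 173 = 118
unboosted participants without the outcome: 1379 − 118 = 1261
odds, boosted participants = 173/2629 = 0.0658
odds, unboosted participants = 118/1261 = 0.0936
OR = 0.0658 / 0.0936 = 0.70

OR ≈ 0.70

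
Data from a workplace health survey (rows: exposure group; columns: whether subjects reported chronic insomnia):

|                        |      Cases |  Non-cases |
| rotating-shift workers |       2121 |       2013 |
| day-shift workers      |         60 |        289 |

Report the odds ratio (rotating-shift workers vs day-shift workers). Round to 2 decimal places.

OR ≈ 5.08

odds, rotating-shift workers = 2121/2013 = 1.0537
odds, day-shift workers = 60/289 = 0.2076
OR = 1.0537 / 0.2076 = 5.08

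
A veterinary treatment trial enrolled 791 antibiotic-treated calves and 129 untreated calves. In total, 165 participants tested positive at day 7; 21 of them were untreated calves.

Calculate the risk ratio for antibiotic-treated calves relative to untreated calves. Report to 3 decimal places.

RR ≈ 1.118

antibiotic-treated calves with the outcome: 165 − 21 = 144
antibiotic-treated calves without the outcome: 791 − 144 = 647
untreated calves without the outcome: 129 − 21 = 108
risk, antibiotic-treated calves = 144/791 = 0.1820
risk, untreated calves = 21/129 = 0.1628
RR = 0.1820 / 0.1628 = 1.118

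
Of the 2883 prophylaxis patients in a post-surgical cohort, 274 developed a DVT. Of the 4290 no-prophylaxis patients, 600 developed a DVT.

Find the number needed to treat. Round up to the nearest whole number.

risk, prophylaxis patients = 274/2883 = 0.095040
risk, no-prophylaxis patients = 600/4290 = 0.139860
absolute risk difference = 0.044820
1 / 0.044820 = 22.311 → round up → 23

NNT ≈ 23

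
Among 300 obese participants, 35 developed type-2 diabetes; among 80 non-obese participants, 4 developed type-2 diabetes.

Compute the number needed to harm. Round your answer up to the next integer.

15

risk, obese participants = 35/300 = 0.116667
risk, non-obese participants = 4/80 = 0.050000
absolute risk difference = 0.066667
1 / 0.066667 = 15.000 → round up → 15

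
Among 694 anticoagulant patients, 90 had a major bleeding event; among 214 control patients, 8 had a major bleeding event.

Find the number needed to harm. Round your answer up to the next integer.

risk, anticoagulant patients = 90/694 = 0.129683
risk, control patients = 8/214 = 0.037383
absolute risk difference = 0.092300
1 / 0.092300 = 10.834 → round up → 11

NNH: 11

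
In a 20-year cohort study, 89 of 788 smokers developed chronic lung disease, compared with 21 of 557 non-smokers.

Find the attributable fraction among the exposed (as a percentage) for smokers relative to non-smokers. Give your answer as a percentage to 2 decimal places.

risk, smokers = 89/788 = 0.11294
risk, non-smokers = 21/557 = 0.03770
AR% = (0.11294 − 0.03770) / 0.11294 = 0.6662 → 66.62%

AR%: 66.62%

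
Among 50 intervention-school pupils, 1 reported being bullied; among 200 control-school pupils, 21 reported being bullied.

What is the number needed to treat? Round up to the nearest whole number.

risk, intervention-school pupils = 1/50 = 0.020000
risk, control-school pupils = 21/200 = 0.105000
absolute risk difference = 0.085000
1 / 0.085000 = 11.765 → round up → 12

NNT = 12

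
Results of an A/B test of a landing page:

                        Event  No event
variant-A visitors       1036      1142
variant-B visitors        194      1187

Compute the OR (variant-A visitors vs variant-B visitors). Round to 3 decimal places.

OR = (1036 × 1187) / (1142 × 194) = 1229732/221548 ≈ 5.551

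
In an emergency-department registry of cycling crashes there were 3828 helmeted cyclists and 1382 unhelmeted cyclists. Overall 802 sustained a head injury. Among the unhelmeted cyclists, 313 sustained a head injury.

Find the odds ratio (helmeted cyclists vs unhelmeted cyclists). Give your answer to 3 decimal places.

helmeted cyclists with the outcome: 802 − 313 = 489
helmeted cyclists without the outcome: 3828 − 489 = 3339
unhelmeted cyclists without the outcome: 1382 − 313 = 1069
odds, helmeted cyclists = 489/3339 = 0.1465
odds, unhelmeted cyclists = 313/1069 = 0.2928
OR = 0.1465 / 0.2928 = 0.500

OR = 0.500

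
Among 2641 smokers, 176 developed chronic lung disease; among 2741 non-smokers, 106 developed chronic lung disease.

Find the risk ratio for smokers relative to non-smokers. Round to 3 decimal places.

risk, smokers = 176/2641 = 0.06664
risk, non-smokers = 106/2741 = 0.03867
RR = 0.06664 / 0.03867 = 1.723

RR = 1.723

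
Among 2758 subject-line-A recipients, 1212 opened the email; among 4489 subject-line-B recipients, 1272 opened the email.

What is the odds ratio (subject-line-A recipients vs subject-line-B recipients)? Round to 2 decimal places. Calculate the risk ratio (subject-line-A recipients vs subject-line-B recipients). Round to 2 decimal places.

OR = (1212 × 3217) / (1546 × 1272) = 3899004/1966512 ≈ 1.98
risk, subject-line-A recipients = 1212/2758 = 0.4394
risk, subject-line-B recipients = 1272/4489 = 0.2834
RR = 0.4394 / 0.2834 = 1.55

OR = 1.98; RR = 1.55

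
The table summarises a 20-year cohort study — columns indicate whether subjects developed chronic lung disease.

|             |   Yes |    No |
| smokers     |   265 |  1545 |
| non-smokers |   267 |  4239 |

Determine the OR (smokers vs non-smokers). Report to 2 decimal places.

OR = (265 × 4239) / (1545 × 267) = 1123335/412515 ≈ 2.72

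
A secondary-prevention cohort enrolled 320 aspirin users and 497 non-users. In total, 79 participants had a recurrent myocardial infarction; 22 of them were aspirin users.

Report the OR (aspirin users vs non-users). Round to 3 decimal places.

0.570

aspirin users without the outcome: 320 − 22 = 298
non-users with the outcome: 79 − 22 = 57
non-users without the outcome: 497 − 57 = 440
OR = (22 × 440) / (298 × 57) = 9680/16986 ≈ 0.570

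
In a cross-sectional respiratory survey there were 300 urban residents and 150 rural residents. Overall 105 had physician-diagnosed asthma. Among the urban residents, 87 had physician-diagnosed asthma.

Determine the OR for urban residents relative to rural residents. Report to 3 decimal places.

2.995

urban residents without the outcome: 300 − 87 = 213
rural residents with the outcome: 105 − 87 = 18
rural residents without the outcome: 150 − 18 = 132
OR = (87 × 132) / (213 × 18) = 11484/3834 ≈ 2.995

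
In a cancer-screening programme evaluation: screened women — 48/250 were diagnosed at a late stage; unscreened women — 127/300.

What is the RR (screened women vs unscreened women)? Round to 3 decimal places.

0.454

risk, screened women = 48/250 = 0.1920
risk, unscreened women = 127/300 = 0.4233
RR = 0.1920 / 0.4233 = 0.454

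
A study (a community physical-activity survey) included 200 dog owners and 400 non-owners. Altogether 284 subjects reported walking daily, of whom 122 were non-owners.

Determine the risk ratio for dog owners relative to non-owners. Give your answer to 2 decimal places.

2.66

dog owners with the outcome: 284 − 122 = 162
dog owners without the outcome: 200 − 162 = 38
non-owners without the outcome: 400 − 122 = 278
risk, dog owners = 162/200 = 0.8100
risk, non-owners = 122/400 = 0.3050
RR = 0.8100 / 0.3050 = 2.66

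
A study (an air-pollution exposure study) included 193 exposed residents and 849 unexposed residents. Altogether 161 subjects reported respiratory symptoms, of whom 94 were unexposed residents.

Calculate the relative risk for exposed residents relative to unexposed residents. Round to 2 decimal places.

3.14

exposed residents with the outcome: 161 − 94 = 67
exposed residents without the outcome: 193 − 67 = 126
unexposed residents without the outcome: 849 − 94 = 755
risk, exposed residents = 67/193 = 0.3472
risk, unexposed residents = 94/849 = 0.1107
RR = 0.3472 / 0.1107 = 3.14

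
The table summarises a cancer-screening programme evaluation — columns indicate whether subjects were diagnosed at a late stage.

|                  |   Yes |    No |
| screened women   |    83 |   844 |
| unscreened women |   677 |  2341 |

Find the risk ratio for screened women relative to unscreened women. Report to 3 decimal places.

0.399

risk, screened women = 83/927 = 0.0895
risk, unscreened women = 677/3018 = 0.2243
RR = 0.0895 / 0.2243 = 0.399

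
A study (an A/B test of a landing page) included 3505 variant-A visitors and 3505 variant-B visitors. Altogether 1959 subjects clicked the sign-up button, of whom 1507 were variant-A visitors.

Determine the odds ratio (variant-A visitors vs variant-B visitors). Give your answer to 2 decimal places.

OR = 5.09

variant-A visitors without the outcome: 3505 − 1507 = 1998
variant-B visitors with the outcome: 1959 − 1507 = 452
variant-B visitors without the outcome: 3505 − 452 = 3053
odds, variant-A visitors = 1507/1998 = 0.7543
odds, variant-B visitors = 452/3053 = 0.1481
OR = 0.7543 / 0.1481 = 5.09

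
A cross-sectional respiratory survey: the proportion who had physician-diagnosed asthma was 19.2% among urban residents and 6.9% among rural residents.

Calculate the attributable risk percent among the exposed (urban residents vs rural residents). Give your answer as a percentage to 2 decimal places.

AR% = (0.1920 − 0.0690) / 0.1920 = 0.6406 → 64.06%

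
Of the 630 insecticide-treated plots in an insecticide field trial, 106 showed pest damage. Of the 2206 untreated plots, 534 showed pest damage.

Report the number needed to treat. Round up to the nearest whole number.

risk, insecticide-treated plots = 106/630 = 0.168254
risk, untreated plots = 534/2206 = 0.242067
absolute risk difference = 0.073813
1 / 0.073813 = 13.548 → round up → 14

NNT = 14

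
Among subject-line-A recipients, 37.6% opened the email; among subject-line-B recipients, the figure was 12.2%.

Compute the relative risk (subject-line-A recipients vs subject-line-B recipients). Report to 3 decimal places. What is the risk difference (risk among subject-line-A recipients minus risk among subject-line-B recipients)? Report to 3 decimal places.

RR = 3.082; RD = 0.254

RR = 0.3760 / 0.1220 = 3.082
risk difference = 0.3760 − 0.1220 = 0.254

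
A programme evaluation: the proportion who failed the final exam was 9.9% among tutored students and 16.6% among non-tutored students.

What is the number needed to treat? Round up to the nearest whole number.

absolute risk difference = 0.067000
1 / 0.067000 = 14.925 → round up → 15

NNT: 15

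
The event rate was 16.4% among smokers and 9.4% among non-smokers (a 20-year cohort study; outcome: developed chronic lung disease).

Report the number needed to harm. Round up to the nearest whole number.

absolute risk difference = 0.070000
1 / 0.070000 = 14.286 → round up → 15

15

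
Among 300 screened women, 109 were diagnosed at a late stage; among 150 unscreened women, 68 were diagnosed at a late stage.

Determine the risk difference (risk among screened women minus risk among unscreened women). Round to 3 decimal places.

RD ≈ -0.090

risk, screened women = 109/300 = 0.3633
risk, unscreened women = 68/150 = 0.4533
risk difference = 0.3633 − 0.4533 = -0.090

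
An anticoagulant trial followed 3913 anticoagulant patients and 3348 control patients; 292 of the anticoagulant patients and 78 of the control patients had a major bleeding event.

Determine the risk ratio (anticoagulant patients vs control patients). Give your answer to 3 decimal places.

risk, anticoagulant patients = 292/3913 = 0.07462
risk, control patients = 78/3348 = 0.02330
RR = 0.07462 / 0.02330 = 3.203

3.203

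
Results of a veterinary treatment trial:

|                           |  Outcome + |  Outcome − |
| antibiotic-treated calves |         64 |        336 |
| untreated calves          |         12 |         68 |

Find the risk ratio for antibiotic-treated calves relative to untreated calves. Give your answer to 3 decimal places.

1.067

risk, antibiotic-treated calves = 64/400 = 0.1600
risk, untreated calves = 12/80 = 0.1500
RR = 0.1600 / 0.1500 = 1.067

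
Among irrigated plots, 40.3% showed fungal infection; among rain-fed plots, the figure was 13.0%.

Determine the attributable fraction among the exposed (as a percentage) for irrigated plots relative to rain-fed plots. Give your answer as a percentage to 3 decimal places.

AR% = (0.4030 − 0.1300) / 0.4030 = 0.6774 → 67.742%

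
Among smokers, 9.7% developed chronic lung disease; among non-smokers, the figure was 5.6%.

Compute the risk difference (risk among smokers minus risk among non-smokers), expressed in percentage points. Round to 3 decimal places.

RD ≈ 4.100

risk difference = 0.0970 − 0.0560 = 0.0410 → 4.100 percentage points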